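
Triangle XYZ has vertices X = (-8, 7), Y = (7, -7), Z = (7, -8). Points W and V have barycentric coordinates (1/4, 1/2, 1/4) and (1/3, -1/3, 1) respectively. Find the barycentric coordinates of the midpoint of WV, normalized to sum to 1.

(7/24, 1/12, 5/8)

Since both coordinate triples sum to 1, the midpoint's barycentrics are the componentwise average.
(1/4+1/3)/2 = 7/24; similarly 1/12 and 5/8.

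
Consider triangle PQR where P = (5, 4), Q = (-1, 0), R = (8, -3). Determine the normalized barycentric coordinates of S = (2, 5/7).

Signed area of the reference triangle: [PQR] = ½·(5·(0−(-3)) + (-1)·(-3−4) + 8·(4−0)) = ½·(15 + 7 + 32) = 27.
[SQR] = ½·(2·(0−(-3)) + (-1)·(-3−(5/7)) + 8·(5/7−0)) = ½·(6 + 26/7 + 40/7) = 54/7, so the P-coordinate is (54/7)/27 = 2/7.
[PSR] = ½·(5·(5/7−(-3)) + 2·(-3−4) + 8·(4−(5/7))) = ½·(130/7 − 14 + 184/7) = 108/7, so the Q-coordinate is 4/7.
[PQS] = ½·(5·(0−(5/7)) + (-1)·(5/7−4) + 2·(4−0)) = ½·(-25/7 + 23/7 + 8) = 27/7, so the R-coordinate is 1/7.
Check: 2/7 + 4/7 + 1/7 = 1.

(2/7, 4/7, 1/7)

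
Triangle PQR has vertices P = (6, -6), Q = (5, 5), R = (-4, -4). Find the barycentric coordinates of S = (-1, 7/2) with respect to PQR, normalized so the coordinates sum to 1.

Signed area of the reference triangle: [PQR] = ½·(6·(5−(-4)) + 5·(-4−(-6)) + (-4)·(-6−5)) = ½·(54 + 10 + 44) = 54.
[SQR] = ½·((-1)·(5−(-4)) + 5·(-4−(7/2)) + (-4)·(7/2−5)) = ½·(-9 − 75/2 + 6) = -81/4, so the P-coordinate is (-81/4)/54 = -3/8.
[PSR] = ½·(6·(7/2−(-4)) + (-1)·(-4−(-6)) + (-4)·(-6−(7/2))) = ½·(45 − 2 + 38) = 81/2, so the Q-coordinate is 3/4.
[PQS] = ½·(6·(5−(7/2)) + 5·(7/2−(-6)) + (-1)·(-6−5)) = ½·(9 + 95/2 + 11) = 135/4, so the R-coordinate is 5/8.
Check: -3/8 + 3/4 + 5/8 = 1.

(-3/8, 3/4, 5/8)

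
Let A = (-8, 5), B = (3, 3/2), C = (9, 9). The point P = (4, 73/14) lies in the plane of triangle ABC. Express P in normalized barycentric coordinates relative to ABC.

Signed area of the reference triangle: [ABC] = ½·((-8)·(3/2−9) + 3·(9−5) + 9·(5−(3/2))) = ½·(60 + 12 + 63/2) = 207/4.
[PBC] = ½·(4·(3/2−9) + 3·(9−(73/14)) + 9·(73/14−(3/2))) = ½·(-30 + 159/14 + 234/7) = 207/28, so the A-coordinate is (207/28)/(207/4) = 1/7.
[APC] = ½·((-8)·(73/14−9) + 4·(9−5) + 9·(5−(73/14))) = ½·(212/7 + 16 − 27/14) = 621/28, so the B-coordinate is 3/7.
[ABP] = ½·((-8)·(3/2−(73/14)) + 3·(73/14−5) + 4·(5−(3/2))) = ½·(208/7 + 9/14 + 14) = 621/28, so the C-coordinate is 3/7.
Check: 1/7 + 3/7 + 3/7 = 1.

(1/7, 3/7, 3/7)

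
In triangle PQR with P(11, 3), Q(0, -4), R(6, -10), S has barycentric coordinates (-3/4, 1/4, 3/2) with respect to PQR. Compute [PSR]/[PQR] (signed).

The signed ratio [PSR]/[PQR] equals the barycentric coordinate of S at vertex Q, which is 1/4.

1/4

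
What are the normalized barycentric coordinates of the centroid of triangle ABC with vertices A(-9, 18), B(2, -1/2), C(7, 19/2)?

(1/3, 1/3, 1/3)

The centroid is the average of the vertices, so each weight is 1/3.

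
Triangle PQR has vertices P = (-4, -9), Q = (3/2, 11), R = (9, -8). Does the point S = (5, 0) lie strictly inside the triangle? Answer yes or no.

yes

Barycentric coordinates of S: (32/509, 216/509, 261/509).
The three coordinates are positive, positive, positive; a point is interior exactly when all three are positive.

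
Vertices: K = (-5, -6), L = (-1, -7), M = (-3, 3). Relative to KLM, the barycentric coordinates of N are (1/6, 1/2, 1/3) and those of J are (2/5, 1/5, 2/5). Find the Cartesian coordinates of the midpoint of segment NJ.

(-43/15, -61/20)

Barycentric coordinates of the midpoint are the average: (17/60, 7/20, 11/30).
Converting: (17/60)·K + (7/20)·L + (11/30)·M = (-43/15, -61/20).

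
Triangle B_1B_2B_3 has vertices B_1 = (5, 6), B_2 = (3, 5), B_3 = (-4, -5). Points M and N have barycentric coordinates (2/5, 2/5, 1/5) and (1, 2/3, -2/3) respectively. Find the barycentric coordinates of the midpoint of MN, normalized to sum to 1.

Since both coordinate triples sum to 1, the midpoint's barycentrics are the componentwise average.
(2/5+1)/2 = 7/10; similarly 8/15 and -7/30.

(7/10, 8/15, -7/30)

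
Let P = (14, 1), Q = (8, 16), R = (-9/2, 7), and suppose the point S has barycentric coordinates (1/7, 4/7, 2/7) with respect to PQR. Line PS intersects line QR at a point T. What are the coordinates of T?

Line PS meets QR where the P-coordinate vanishes; zeroing S's P-weight and renormalizing leaves Q, R-weights 4/7 : 2/7 → (2/3, 1/3).
So T = (2/3)·Q + (1/3)·R = (23/6, 13).

(23/6, 13)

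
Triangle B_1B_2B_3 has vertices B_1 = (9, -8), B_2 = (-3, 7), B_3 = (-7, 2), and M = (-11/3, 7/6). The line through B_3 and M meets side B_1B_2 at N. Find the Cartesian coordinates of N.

Barycentric coordinates of M with respect to B_1B_2B_3: (1/6, 1/6, 2/3).
On side B_1B_2 the B_3-coordinate is zero; dropping M's B_3-weight 2/3 and renormalizing the remaining 1/6 : 1/6 gives weights 1/2, 1/2 on B_1, B_2.
N = (1/2)·(9, -8) + (1/2)·(-3, 7) = (3, -1/2).

(3, -1/2)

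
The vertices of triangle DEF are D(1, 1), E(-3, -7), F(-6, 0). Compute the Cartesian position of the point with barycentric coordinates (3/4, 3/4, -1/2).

(3/2, -9/2)

G = (3/4)·D + (3/4)·E + (-1/2)·F.
x-coordinate: (3/4)·1 + (3/4)·(-3) + (-1/2)·(-6) = 3/2.
y-coordinate: (3/4)·1 + (3/4)·(-7) + (-1/2)·0 = -9/2.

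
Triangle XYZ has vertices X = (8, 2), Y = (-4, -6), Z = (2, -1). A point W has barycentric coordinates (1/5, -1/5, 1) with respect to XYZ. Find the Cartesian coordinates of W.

W = (1/5)·X + (-1/5)·Y + 1·Z.
x-coordinate: (1/5)·8 + (-1/5)·(-4) + 1·2 = 22/5.
y-coordinate: (1/5)·2 + (-1/5)·(-6) + 1·(-1) = 3/5.

(22/5, 3/5)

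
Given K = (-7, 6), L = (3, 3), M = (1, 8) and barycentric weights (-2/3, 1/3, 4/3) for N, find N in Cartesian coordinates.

N = (-2/3)·K + (1/3)·L + (4/3)·M.
x-coordinate: (-2/3)·(-7) + (1/3)·3 + (4/3)·1 = 7.
y-coordinate: (-2/3)·6 + (1/3)·3 + (4/3)·8 = 23/3.

(7, 23/3)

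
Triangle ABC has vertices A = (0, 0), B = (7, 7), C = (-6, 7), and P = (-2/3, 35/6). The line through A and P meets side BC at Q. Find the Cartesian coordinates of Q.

Barycentric coordinates of P with respect to ABC: (1/6, 1/3, 1/2).
On side BC the A-coordinate is zero; dropping P's A-weight 1/6 and renormalizing the remaining 1/3 : 1/2 gives weights 2/5, 3/5 on B, C.
Q = (2/5)·(7, 7) + (3/5)·(-6, 7) = (-4/5, 7).

(-4/5, 7)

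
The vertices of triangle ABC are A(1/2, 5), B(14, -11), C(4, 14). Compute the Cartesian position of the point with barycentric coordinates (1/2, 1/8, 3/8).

P = (1/2)·A + (1/8)·B + (3/8)·C.
x-coordinate: (1/2)·(1/2) + (1/8)·14 + (3/8)·4 = 7/2.
y-coordinate: (1/2)·5 + (1/8)·(-11) + (3/8)·14 = 51/8.

(7/2, 51/8)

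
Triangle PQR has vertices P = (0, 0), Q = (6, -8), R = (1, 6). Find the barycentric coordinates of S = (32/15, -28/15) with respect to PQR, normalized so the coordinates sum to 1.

(8/15, 1/3, 2/15)

Signed area of the reference triangle: [PQR] = ½·(0·(-8−6) + 6·(6−0) + 1·(0−(-8))) = ½·(0 + 36 + 8) = 22.
[SQR] = ½·((32/15)·(-8−6) + 6·(6−(-28/15)) + 1·(-28/15−(-8))) = ½·(-448/15 + 236/5 + 92/15) = 176/15, so the P-coordinate is (176/15)/22 = 8/15.
[PSR] = ½·(0·(-28/15−6) + (32/15)·(6−0) + 1·(0−(-28/15))) = ½·(0 + 64/5 + 28/15) = 22/3, so the Q-coordinate is 1/3.
[PQS] = ½·(0·(-8−(-28/15)) + 6·(-28/15−0) + (32/15)·(0−(-8))) = ½·(0 − 56/5 + 256/15) = 44/15, so the R-coordinate is 2/15.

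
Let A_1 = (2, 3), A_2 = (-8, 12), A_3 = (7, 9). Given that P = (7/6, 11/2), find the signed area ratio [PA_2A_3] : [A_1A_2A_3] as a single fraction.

[A_1A_2A_3] = ½·(2·(12−9) + (-8)·(9−3) + 7·(3−12)) = ½·(6 − 48 − 63) = -105/2.
[PA_2A_3] = ½·((7/6)·(12−9) + (-8)·(9−(11/2)) + 7·(11/2−12)) = ½·(7/2 − 28 − 91/2) = -35, so the ratio is (-35)/(-105/2) = 2/3.

2/3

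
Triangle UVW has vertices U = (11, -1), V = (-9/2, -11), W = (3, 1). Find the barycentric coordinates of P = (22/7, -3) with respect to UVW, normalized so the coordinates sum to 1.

Signed area of the reference triangle: [UVW] = ½·(11·(-11−1) + (-9/2)·(1−(-1)) + 3·(-1−(-11))) = ½·(-132 − 9 + 30) = -111/2.
[PVW] = ½·((22/7)·(-11−1) + (-9/2)·(1−(-3)) + 3·(-3−(-11))) = ½·(-264/7 − 18 + 24) = -111/7, so the U-coordinate is (-111/7)/(-111/2) = 2/7.
[UPW] = ½·(11·(-3−1) + (22/7)·(1−(-1)) + 3·(-1−(-3))) = ½·(-44 + 44/7 + 6) = -111/7, so the V-coordinate is 2/7.
[UVP] = ½·(11·(-11−(-3)) + (-9/2)·(-3−(-1)) + (22/7)·(-1−(-11))) = ½·(-88 + 9 + 220/7) = -333/14, so the W-coordinate is 3/7.
Check: 2/7 + 2/7 + 3/7 = 1.

(2/7, 2/7, 3/7)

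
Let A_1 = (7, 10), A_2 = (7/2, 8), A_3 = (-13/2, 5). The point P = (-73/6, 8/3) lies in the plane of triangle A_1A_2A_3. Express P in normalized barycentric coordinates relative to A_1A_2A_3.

Signed area of the reference triangle: [A_1A_2A_3] = ½·(7·(8−5) + (7/2)·(5−10) + (-13/2)·(10−8)) = ½·(21 − 35/2 − 13) = -19/4.
[PA_2A_3] = ½·((-73/6)·(8−5) + (7/2)·(5−(8/3)) + (-13/2)·(8/3−8)) = ½·(-73/2 + 49/6 + 104/3) = 19/6, so the A_1-coordinate is (19/6)/(-19/4) = -2/3.
[A_1PA_3] = ½·(7·(8/3−5) + (-73/6)·(5−10) + (-13/2)·(10−(8/3))) = ½·(-49/3 + 365/6 − 143/3) = -19/12, so the A_2-coordinate is 1/3.
[A_1A_2P] = ½·(7·(8−(8/3)) + (7/2)·(8/3−10) + (-73/6)·(10−8)) = ½·(112/3 − 77/3 − 73/3) = -19/3, so the A_3-coordinate is 4/3.

(-2/3, 1/3, 4/3)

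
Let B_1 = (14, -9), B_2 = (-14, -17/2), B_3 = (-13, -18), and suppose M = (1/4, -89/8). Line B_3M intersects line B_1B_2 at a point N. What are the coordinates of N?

(14/3, -53/6)

Barycentric coordinates of M with respect to B_1B_2B_3: (1/2, 1/4, 1/4).
On side B_1B_2 the B_3-coordinate is zero; dropping M's B_3-weight 1/4 and renormalizing the remaining 1/2 : 1/4 gives weights 2/3, 1/3 on B_1, B_2.
N = (2/3)·(14, -9) + (1/3)·(-14, -17/2) = (14/3, -53/6).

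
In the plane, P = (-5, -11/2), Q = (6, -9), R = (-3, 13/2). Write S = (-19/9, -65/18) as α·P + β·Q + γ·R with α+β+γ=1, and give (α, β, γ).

(5/9, 2/9, 2/9)

Signed area of the reference triangle: [PQR] = ½·((-5)·(-9−(13/2)) + 6·(13/2−(-11/2)) + (-3)·(-11/2−(-9))) = ½·(155/2 + 72 − 21/2) = 139/2.
[SQR] = ½·((-19/9)·(-9−(13/2)) + 6·(13/2−(-65/18)) + (-3)·(-65/18−(-9))) = ½·(589/18 + 182/3 − 97/6) = 695/18, so the P-coordinate is (695/18)/(139/2) = 5/9.
[PSR] = ½·((-5)·(-65/18−(13/2)) + (-19/9)·(13/2−(-11/2)) + (-3)·(-11/2−(-65/18))) = ½·(455/9 − 76/3 + 17/3) = 139/9, so the Q-coordinate is 2/9.
[PQS] = ½·((-5)·(-9−(-65/18)) + 6·(-65/18−(-11/2)) + (-19/9)·(-11/2−(-9))) = ½·(485/18 + 34/3 − 133/18) = 139/9, so the R-coordinate is 2/9.
Check: 5/9 + 2/9 + 2/9 = 1.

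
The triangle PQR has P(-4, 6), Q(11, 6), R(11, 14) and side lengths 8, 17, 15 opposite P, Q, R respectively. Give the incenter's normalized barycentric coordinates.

The incenter has barycentric coordinates proportional to the opposite side lengths: (8 : 17 : 15).
Normalizing by 8+17+15 = 40 gives (1/5, 17/40, 3/8).

(1/5, 17/40, 3/8)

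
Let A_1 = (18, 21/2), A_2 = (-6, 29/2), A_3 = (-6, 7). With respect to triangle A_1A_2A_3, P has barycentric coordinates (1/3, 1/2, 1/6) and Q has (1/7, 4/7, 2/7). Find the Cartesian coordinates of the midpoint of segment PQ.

(-2/7, 1991/168)

Barycentric coordinates of the midpoint are the average: (5/21, 15/28, 19/84).
Converting: (5/21)·A_1 + (15/28)·A_2 + (19/84)·A_3 = (-2/7, 1991/168).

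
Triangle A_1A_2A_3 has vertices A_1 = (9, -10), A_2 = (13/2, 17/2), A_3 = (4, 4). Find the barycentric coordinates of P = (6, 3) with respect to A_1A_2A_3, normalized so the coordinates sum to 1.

Signed area of the reference triangle: [A_1A_2A_3] = ½·(9·(17/2−4) + (13/2)·(4−(-10)) + 4·(-10−(17/2))) = ½·(81/2 + 91 − 74) = 115/4.
[PA_2A_3] = ½·(6·(17/2−4) + (13/2)·(4−3) + 4·(3−(17/2))) = ½·(27 + 13/2 − 22) = 23/4, so the A_1-coordinate is (23/4)/(115/4) = 1/5.
[A_1PA_3] = ½·(9·(3−4) + 6·(4−(-10)) + 4·(-10−3)) = ½·(-9 + 84 − 52) = 23/2, so the A_2-coordinate is 2/5.
[A_1A_2P] = ½·(9·(17/2−3) + (13/2)·(3−(-10)) + 6·(-10−(17/2))) = ½·(99/2 + 169/2 − 111) = 23/2, so the A_3-coordinate is 2/5.
Check: 1/5 + 2/5 + 2/5 = 1.

(1/5, 2/5, 2/5)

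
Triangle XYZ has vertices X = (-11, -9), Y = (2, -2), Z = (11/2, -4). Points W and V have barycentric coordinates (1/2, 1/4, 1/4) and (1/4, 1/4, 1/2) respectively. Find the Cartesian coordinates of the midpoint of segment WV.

(-25/16, -43/8)

Barycentric coordinates of the midpoint are the average: (3/8, 1/4, 3/8).
Converting: (3/8)·X + (1/4)·Y + (3/8)·Z = (-25/16, -43/8).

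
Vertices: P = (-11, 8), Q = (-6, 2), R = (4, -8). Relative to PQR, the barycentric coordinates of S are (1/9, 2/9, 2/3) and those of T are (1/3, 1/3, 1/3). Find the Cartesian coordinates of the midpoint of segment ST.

Barycentric coordinates of the midpoint are the average: (2/9, 5/18, 1/2).
Converting: (2/9)·P + (5/18)·Q + (1/2)·R = (-19/9, -5/3).

(-19/9, -5/3)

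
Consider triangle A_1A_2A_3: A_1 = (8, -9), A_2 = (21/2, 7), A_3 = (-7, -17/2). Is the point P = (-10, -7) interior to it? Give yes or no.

Barycentric coordinates of P: (-291/965, 84/965, 1172/965).
The three coordinates are negative, positive, positive; a point is interior exactly when all three are positive.

no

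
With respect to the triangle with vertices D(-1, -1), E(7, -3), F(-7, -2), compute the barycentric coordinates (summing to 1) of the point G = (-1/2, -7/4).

(1/2, 1/4, 1/4)

Signed area of the reference triangle: [DEF] = ½·((-1)·(-3−(-2)) + 7·(-2−(-1)) + (-7)·(-1−(-3))) = ½·(1 − 7 − 14) = -10.
[GEF] = ½·((-1/2)·(-3−(-2)) + 7·(-2−(-7/4)) + (-7)·(-7/4−(-3))) = ½·(1/2 − 7/4 − 35/4) = -5, so the D-coordinate is (-5)/(-10) = 1/2.
[DGF] = ½·((-1)·(-7/4−(-2)) + (-1/2)·(-2−(-1)) + (-7)·(-1−(-7/4))) = ½·(-1/4 + 1/2 − 21/4) = -5/2, so the E-coordinate is 1/4.
[DEG] = ½·((-1)·(-3−(-7/4)) + 7·(-7/4−(-1)) + (-1/2)·(-1−(-3))) = ½·(5/4 − 21/4 − 1) = -5/2, so the F-coordinate is 1/4.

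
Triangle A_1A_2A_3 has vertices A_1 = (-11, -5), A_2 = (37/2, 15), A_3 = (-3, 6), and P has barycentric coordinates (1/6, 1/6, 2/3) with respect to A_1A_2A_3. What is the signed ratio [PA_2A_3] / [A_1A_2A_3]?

1/6

The signed ratio [PA_2A_3]/[A_1A_2A_3] equals the barycentric coordinate of P at vertex A_1, which is 1/6.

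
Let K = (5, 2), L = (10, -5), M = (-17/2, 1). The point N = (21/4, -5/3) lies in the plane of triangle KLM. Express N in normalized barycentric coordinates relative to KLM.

Signed area of the reference triangle: [KLM] = ½·(5·(-5−1) + 10·(1−2) + (-17/2)·(2−(-5))) = ½·(-30 − 10 − 119/2) = -199/4.
[NLM] = ½·((21/4)·(-5−1) + 10·(1−(-5/3)) + (-17/2)·(-5/3−(-5))) = ½·(-63/2 + 80/3 − 85/3) = -199/12, so the K-coordinate is (-199/12)/(-199/4) = 1/3.
[KNM] = ½·(5·(-5/3−1) + (21/4)·(1−2) + (-17/2)·(2−(-5/3))) = ½·(-40/3 − 21/4 − 187/6) = -199/8, so the L-coordinate is 1/2.
[KLN] = ½·(5·(-5−(-5/3)) + 10·(-5/3−2) + (21/4)·(2−(-5))) = ½·(-50/3 − 110/3 + 147/4) = -199/24, so the M-coordinate is 1/6.
Check: 1/3 + 1/2 + 1/6 = 1.

(1/3, 1/2, 1/6)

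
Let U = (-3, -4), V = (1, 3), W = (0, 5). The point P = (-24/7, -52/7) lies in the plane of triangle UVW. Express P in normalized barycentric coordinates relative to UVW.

Signed area of the reference triangle: [UVW] = ½·((-3)·(3−5) + 1·(5−(-4)) + 0·(-4−3)) = ½·(6 + 9 + 0) = 15/2.
[PVW] = ½·((-24/7)·(3−5) + 1·(5−(-52/7)) + 0·(-52/7−3)) = ½·(48/7 + 87/7 + 0) = 135/14, so the U-coordinate is (135/14)/(15/2) = 9/7.
[UPW] = ½·((-3)·(-52/7−5) + (-24/7)·(5−(-4)) + 0·(-4−(-52/7))) = ½·(261/7 − 216/7 + 0) = 45/14, so the V-coordinate is 3/7.
[UVP] = ½·((-3)·(3−(-52/7)) + 1·(-52/7−(-4)) + (-24/7)·(-4−3)) = ½·(-219/7 − 24/7 + 24) = -75/14, so the W-coordinate is -5/7.

(9/7, 3/7, -5/7)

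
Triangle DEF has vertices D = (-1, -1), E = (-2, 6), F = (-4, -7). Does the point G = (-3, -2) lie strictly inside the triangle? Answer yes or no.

Barycentric coordinates of G: (1/9, 1/3, 5/9).
The three coordinates are positive, positive, positive; a point is interior exactly when all three are positive.

yes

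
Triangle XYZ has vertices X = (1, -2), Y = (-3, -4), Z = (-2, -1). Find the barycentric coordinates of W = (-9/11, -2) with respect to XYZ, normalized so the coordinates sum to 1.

Signed area of the reference triangle: [XYZ] = ½·(1·(-4−(-1)) + (-3)·(-1−(-2)) + (-2)·(-2−(-4))) = ½·(-3 − 3 − 4) = -5.
[WYZ] = ½·((-9/11)·(-4−(-1)) + (-3)·(-1−(-2)) + (-2)·(-2−(-4))) = ½·(27/11 − 3 − 4) = -25/11, so the X-coordinate is (-25/11)/(-5) = 5/11.
[XWZ] = ½·(1·(-2−(-1)) + (-9/11)·(-1−(-2)) + (-2)·(-2−(-2))) = ½·(-1 − 9/11 + 0) = -10/11, so the Y-coordinate is 2/11.
[XYW] = ½·(1·(-4−(-2)) + (-3)·(-2−(-2)) + (-9/11)·(-2−(-4))) = ½·(-2 + 0 − 18/11) = -20/11, so the Z-coordinate is 4/11.

(5/11, 2/11, 4/11)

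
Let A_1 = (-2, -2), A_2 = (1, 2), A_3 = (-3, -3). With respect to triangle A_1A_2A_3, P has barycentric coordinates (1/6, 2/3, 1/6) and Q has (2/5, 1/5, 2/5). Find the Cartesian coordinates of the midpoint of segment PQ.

Barycentric coordinates of the midpoint are the average: (17/60, 13/30, 17/60).
Converting: (17/60)·A_1 + (13/30)·A_2 + (17/60)·A_3 = (-59/60, -11/20).

(-59/60, -11/20)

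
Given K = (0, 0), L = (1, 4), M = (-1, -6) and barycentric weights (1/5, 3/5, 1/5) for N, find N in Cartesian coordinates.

(2/5, 6/5)

N = (1/5)·K + (3/5)·L + (1/5)·M.
x-coordinate: (1/5)·0 + (3/5)·1 + (1/5)·(-1) = 2/5.
y-coordinate: (1/5)·0 + (3/5)·4 + (1/5)·(-6) = 6/5.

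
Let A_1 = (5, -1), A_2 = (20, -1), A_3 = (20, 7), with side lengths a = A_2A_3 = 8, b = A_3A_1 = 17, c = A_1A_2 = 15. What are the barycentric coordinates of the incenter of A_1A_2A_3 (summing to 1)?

(1/5, 17/40, 3/8)

The incenter has barycentric coordinates proportional to the opposite side lengths: (8 : 17 : 15).
Normalizing by 8+17+15 = 40 gives (1/5, 17/40, 3/8).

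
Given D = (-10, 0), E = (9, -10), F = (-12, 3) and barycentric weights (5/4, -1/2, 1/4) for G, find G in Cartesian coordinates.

(-20, 23/4)

G = (5/4)·D + (-1/2)·E + (1/4)·F.
x-coordinate: (5/4)·(-10) + (-1/2)·9 + (1/4)·(-12) = -20.
y-coordinate: (5/4)·0 + (-1/2)·(-10) + (1/4)·3 = 23/4.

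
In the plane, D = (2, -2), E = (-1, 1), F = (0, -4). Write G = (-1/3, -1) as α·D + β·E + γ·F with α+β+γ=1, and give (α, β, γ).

Signed area of the reference triangle: [DEF] = ½·(2·(1−(-4)) + (-1)·(-4−(-2)) + 0·(-2−1)) = ½·(10 + 2 + 0) = 6.
[GEF] = ½·((-1/3)·(1−(-4)) + (-1)·(-4−(-1)) + 0·(-1−1)) = ½·(-5/3 + 3 + 0) = 2/3, so the D-coordinate is (2/3)/6 = 1/9.
[DGF] = ½·(2·(-1−(-4)) + (-1/3)·(-4−(-2)) + 0·(-2−(-1))) = ½·(6 + 2/3 + 0) = 10/3, so the E-coordinate is 5/9.
[DEG] = ½·(2·(1−(-1)) + (-1)·(-1−(-2)) + (-1/3)·(-2−1)) = ½·(4 − 1 + 1) = 2, so the F-coordinate is 1/3.

(1/9, 5/9, 1/3)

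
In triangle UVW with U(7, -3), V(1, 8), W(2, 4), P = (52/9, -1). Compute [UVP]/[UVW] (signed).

[UVW] = ½·(7·(8−4) + 1·(4−(-3)) + 2·(-3−8)) = ½·(28 + 7 − 22) = 13/2.
[UVP] = ½·(7·(8−(-1)) + 1·(-1−(-3)) + (52/9)·(-3−8)) = ½·(63 + 2 − 572/9) = 13/18, so the ratio is (13/18)/(13/2) = 1/9.

1/9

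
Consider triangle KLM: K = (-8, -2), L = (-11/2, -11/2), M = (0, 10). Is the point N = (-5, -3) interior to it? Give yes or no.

yes

Barycentric coordinates of N: (3/29, 22/29, 4/29).
The three coordinates are positive, positive, positive; a point is interior exactly when all three are positive.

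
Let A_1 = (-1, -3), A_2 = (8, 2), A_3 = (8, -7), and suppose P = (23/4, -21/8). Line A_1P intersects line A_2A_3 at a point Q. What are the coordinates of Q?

(8, -5/2)

Barycentric coordinates of P with respect to A_1A_2A_3: (1/4, 3/8, 3/8).
On side A_2A_3 the A_1-coordinate is zero; dropping P's A_1-weight 1/4 and renormalizing the remaining 3/8 : 3/8 gives weights 1/2, 1/2 on A_2, A_3.
Q = (1/2)·(8, 2) + (1/2)·(8, -7) = (8, -5/2).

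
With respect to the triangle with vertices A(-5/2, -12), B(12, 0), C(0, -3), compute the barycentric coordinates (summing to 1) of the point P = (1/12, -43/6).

Signed area of the reference triangle: [ABC] = ½·((-5/2)·(0−(-3)) + 12·(-3−(-12)) + 0·(-12−0)) = ½·(-15/2 + 108 + 0) = 201/4.
[PBC] = ½·((1/12)·(0−(-3)) + 12·(-3−(-43/6)) + 0·(-43/6−0)) = ½·(1/4 + 50 + 0) = 201/8, so the A-coordinate is (201/8)/(201/4) = 1/2.
[APC] = ½·((-5/2)·(-43/6−(-3)) + (1/12)·(-3−(-12)) + 0·(-12−(-43/6))) = ½·(125/12 + 3/4 + 0) = 67/12, so the B-coordinate is 1/9.
[ABP] = ½·((-5/2)·(0−(-43/6)) + 12·(-43/6−(-12)) + (1/12)·(-12−0)) = ½·(-215/12 + 58 − 1) = 469/24, so the C-coordinate is 7/18.

(1/2, 1/9, 7/18)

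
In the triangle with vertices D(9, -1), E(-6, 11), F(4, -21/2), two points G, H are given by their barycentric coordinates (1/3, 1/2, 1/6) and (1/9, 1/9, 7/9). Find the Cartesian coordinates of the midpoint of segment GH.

(37/18, -131/72)

Barycentric coordinates of the midpoint are the average: (2/9, 11/36, 17/36).
Converting: (2/9)·D + (11/36)·E + (17/36)·F = (37/18, -131/72).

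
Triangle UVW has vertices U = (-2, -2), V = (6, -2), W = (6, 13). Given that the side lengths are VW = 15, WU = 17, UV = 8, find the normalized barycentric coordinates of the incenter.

(3/8, 17/40, 1/5)

The incenter has barycentric coordinates proportional to the opposite side lengths: (15 : 17 : 8).
Normalizing by 15+17+8 = 40 gives (3/8, 17/40, 1/5).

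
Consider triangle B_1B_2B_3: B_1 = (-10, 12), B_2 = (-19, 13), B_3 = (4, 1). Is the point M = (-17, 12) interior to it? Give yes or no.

yes

Barycentric coordinates of M: (1/85, 77/85, 7/85).
The three coordinates are positive, positive, positive; a point is interior exactly when all three are positive.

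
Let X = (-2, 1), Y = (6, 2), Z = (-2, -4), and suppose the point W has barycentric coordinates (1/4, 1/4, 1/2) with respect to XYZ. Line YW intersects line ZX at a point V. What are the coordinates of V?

(-2, -7/3)

Line YW meets ZX where the Y-coordinate vanishes; zeroing W's Y-weight and renormalizing leaves Z, X-weights 1/2 : 1/4 → (2/3, 1/3).
So V = (2/3)·Z + (1/3)·X = (-2, -7/3).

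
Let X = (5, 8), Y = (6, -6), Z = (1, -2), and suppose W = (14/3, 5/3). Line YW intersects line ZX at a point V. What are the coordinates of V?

Barycentric coordinates of W with respect to XYZ: (1/2, 1/3, 1/6).
On side ZX the Y-coordinate is zero; dropping W's Y-weight 1/3 and renormalizing the remaining 1/6 : 1/2 gives weights 1/4, 3/4 on Z, X.
V = (1/4)·(1, -2) + (3/4)·(5, 8) = (4, 11/2).

(4, 11/2)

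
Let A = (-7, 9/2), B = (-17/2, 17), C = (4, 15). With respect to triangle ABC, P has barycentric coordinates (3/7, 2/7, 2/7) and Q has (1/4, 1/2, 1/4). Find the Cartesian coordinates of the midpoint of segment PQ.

(-65/14, 1369/112)

Barycentric coordinates of the midpoint are the average: (19/56, 11/28, 15/56).
Converting: (19/56)·A + (11/28)·B + (15/56)·C = (-65/14, 1369/112).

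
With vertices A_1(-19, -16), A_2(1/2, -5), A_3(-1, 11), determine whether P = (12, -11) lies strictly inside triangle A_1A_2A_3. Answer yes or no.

Barycentric coordinates of P: (-350/657, 166/73, -487/657).
The three coordinates are negative, positive, negative; a point is interior exactly when all three are positive.

no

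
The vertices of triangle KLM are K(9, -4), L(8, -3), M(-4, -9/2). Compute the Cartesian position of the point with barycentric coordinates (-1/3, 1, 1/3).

(11/3, -19/6)

N = (-1/3)·K + 1·L + (1/3)·M.
x-coordinate: (-1/3)·9 + 1·8 + (1/3)·(-4) = 11/3.
y-coordinate: (-1/3)·(-4) + 1·(-3) + (1/3)·(-9/2) = -19/6.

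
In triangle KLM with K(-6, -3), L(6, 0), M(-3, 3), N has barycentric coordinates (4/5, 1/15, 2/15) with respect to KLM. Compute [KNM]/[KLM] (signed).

The signed ratio [KNM]/[KLM] equals the barycentric coordinate of N at vertex L, which is 1/15.

1/15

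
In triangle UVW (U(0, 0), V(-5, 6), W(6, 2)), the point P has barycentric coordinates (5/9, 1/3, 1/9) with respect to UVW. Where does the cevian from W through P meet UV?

Line WP meets UV where the W-coordinate vanishes; zeroing P's W-weight and renormalizing leaves U, V-weights 5/9 : 1/3 → (5/8, 3/8).
So Q = (5/8)·U + (3/8)·V = (-15/8, 9/4).

(-15/8, 9/4)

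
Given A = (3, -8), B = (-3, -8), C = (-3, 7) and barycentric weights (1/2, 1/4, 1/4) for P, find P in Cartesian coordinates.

(0, -17/4)

P = (1/2)·A + (1/4)·B + (1/4)·C.
x-coordinate: (1/2)·3 + (1/4)·(-3) + (1/4)·(-3) = 0.
y-coordinate: (1/2)·(-8) + (1/4)·(-8) + (1/4)·7 = -17/4.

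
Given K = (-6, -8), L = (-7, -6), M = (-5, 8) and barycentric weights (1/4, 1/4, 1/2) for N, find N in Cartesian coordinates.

N = (1/4)·K + (1/4)·L + (1/2)·M.
x-coordinate: (1/4)·(-6) + (1/4)·(-7) + (1/2)·(-5) = -23/4.
y-coordinate: (1/4)·(-8) + (1/4)·(-6) + (1/2)·8 = 1/2.

(-23/4, 1/2)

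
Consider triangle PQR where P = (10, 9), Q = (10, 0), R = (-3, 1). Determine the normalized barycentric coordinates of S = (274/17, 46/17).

Signed area of the reference triangle: [PQR] = ½·(10·(0−1) + 10·(1−9) + (-3)·(9−0)) = ½·(-10 − 80 − 27) = -117/2.
[SQR] = ½·((274/17)·(0−1) + 10·(1−(46/17)) + (-3)·(46/17−0)) = ½·(-274/17 − 290/17 − 138/17) = -351/17, so the P-coordinate is (-351/17)/(-117/2) = 6/17.
[PSR] = ½·(10·(46/17−1) + (274/17)·(1−9) + (-3)·(9−(46/17))) = ½·(290/17 − 2192/17 − 321/17) = -2223/34, so the Q-coordinate is 19/17.
[PQS] = ½·(10·(0−(46/17)) + 10·(46/17−9) + (274/17)·(9−0)) = ½·(-460/17 − 1070/17 + 2466/17) = 468/17, so the R-coordinate is -8/17.

(6/17, 19/17, -8/17)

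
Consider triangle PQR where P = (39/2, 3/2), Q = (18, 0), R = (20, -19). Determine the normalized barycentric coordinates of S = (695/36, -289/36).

(5/18, 5/18, 4/9)

Signed area of the reference triangle: [PQR] = ½·((39/2)·(0−(-19)) + 18·(-19−(3/2)) + 20·(3/2−0)) = ½·(741/2 − 369 + 30) = 63/4.
[SQR] = ½·((695/36)·(0−(-19)) + 18·(-19−(-289/36)) + 20·(-289/36−0)) = ½·(13205/36 − 395/2 − 1445/9) = 35/8, so the P-coordinate is (35/8)/(63/4) = 5/18.
[PSR] = ½·((39/2)·(-289/36−(-19)) + (695/36)·(-19−(3/2)) + 20·(3/2−(-289/36))) = ½·(5135/24 − 28495/72 + 1715/9) = 35/8, so the Q-coordinate is 5/18.
[PQS] = ½·((39/2)·(0−(-289/36)) + 18·(-289/36−(3/2)) + (695/36)·(3/2−0)) = ½·(3757/24 − 343/2 + 695/24) = 7, so the R-coordinate is 4/9.
Check: 5/18 + 5/18 + 4/9 = 1.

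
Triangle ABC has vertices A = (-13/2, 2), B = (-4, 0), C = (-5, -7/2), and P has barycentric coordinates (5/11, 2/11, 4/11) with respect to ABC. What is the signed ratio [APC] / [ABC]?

The signed ratio [APC]/[ABC] equals the barycentric coordinate of P at vertex B, which is 2/11.

2/11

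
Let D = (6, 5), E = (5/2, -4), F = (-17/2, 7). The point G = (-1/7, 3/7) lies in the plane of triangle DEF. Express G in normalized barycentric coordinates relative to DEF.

(1/7, 4/7, 2/7)

Signed area of the reference triangle: [DEF] = ½·(6·(-4−7) + (5/2)·(7−5) + (-17/2)·(5−(-4))) = ½·(-66 + 5 − 153/2) = -275/4.
[GEF] = ½·((-1/7)·(-4−7) + (5/2)·(7−(3/7)) + (-17/2)·(3/7−(-4))) = ½·(11/7 + 115/7 − 527/14) = -275/28, so the D-coordinate is (-275/28)/(-275/4) = 1/7.
[DGF] = ½·(6·(3/7−7) + (-1/7)·(7−5) + (-17/2)·(5−(3/7))) = ½·(-276/7 − 2/7 − 272/7) = -275/7, so the E-coordinate is 4/7.
[DEG] = ½·(6·(-4−(3/7)) + (5/2)·(3/7−5) + (-1/7)·(5−(-4))) = ½·(-186/7 − 80/7 − 9/7) = -275/14, so the F-coordinate is 2/7.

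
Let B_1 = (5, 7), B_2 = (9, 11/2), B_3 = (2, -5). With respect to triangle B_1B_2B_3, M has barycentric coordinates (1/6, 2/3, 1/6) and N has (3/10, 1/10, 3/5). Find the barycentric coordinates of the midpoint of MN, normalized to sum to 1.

Since both coordinate triples sum to 1, the midpoint's barycentrics are the componentwise average.
(1/6+3/10)/2 = 7/30; similarly 23/60 and 23/60.

(7/30, 23/60, 23/60)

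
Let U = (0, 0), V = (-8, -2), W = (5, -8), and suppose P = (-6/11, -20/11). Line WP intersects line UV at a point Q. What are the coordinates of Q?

Barycentric coordinates of P with respect to UVW: (7/11, 2/11, 2/11).
On side UV the W-coordinate is zero; dropping P's W-weight 2/11 and renormalizing the remaining 7/11 : 2/11 gives weights 7/9, 2/9 on U, V.
Q = (7/9)·(0, 0) + (2/9)·(-8, -2) = (-16/9, -4/9).

(-16/9, -4/9)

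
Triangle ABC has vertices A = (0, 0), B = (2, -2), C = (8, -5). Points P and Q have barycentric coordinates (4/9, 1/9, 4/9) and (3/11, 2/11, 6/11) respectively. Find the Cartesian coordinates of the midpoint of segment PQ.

(421/99, -274/99)

Barycentric coordinates of the midpoint are the average: (71/198, 29/198, 49/99).
Converting: (71/198)·A + (29/198)·B + (49/99)·C = (421/99, -274/99).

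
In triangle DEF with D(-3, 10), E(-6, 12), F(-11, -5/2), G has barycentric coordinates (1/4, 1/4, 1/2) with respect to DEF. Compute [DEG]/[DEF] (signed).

1/2

The signed ratio [DEG]/[DEF] equals the barycentric coordinate of G at vertex F, which is 1/2.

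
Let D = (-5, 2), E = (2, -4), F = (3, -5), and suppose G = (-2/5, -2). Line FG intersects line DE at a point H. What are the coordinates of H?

Barycentric coordinates of G with respect to DEF: (2/5, 1/5, 2/5).
On side DE the F-coordinate is zero; dropping G's F-weight 2/5 and renormalizing the remaining 2/5 : 1/5 gives weights 2/3, 1/3 on D, E.
H = (2/3)·(-5, 2) + (1/3)·(2, -4) = (-8/3, 0).

(-8/3, 0)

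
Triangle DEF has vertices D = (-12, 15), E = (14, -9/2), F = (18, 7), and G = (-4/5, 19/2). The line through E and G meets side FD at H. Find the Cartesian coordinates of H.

(-9/2, 13)

Barycentric coordinates of G with respect to DEF: (3/5, 1/5, 1/5).
On side FD the E-coordinate is zero; dropping G's E-weight 1/5 and renormalizing the remaining 1/5 : 3/5 gives weights 1/4, 3/4 on F, D.
H = (1/4)·(18, 7) + (3/4)·(-12, 15) = (-9/2, 13).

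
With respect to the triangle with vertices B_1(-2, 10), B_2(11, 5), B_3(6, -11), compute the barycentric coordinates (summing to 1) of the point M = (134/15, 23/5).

Signed area of the reference triangle: [B_1B_2B_3] = ½·((-2)·(5−(-11)) + 11·(-11−10) + 6·(10−5)) = ½·(-32 − 231 + 30) = -233/2.
[MB_2B_3] = ½·((134/15)·(5−(-11)) + 11·(-11−(23/5)) + 6·(23/5−5)) = ½·(2144/15 − 858/5 − 12/5) = -233/15, so the B_1-coordinate is (-233/15)/(-233/2) = 2/15.
[B_1MB_3] = ½·((-2)·(23/5−(-11)) + (134/15)·(-11−10) + 6·(10−(23/5))) = ½·(-156/5 − 938/5 + 162/5) = -466/5, so the B_2-coordinate is 4/5.
[B_1B_2M] = ½·((-2)·(5−(23/5)) + 11·(23/5−10) + (134/15)·(10−5)) = ½·(-4/5 − 297/5 + 134/3) = -233/30, so the B_3-coordinate is 1/15.
Check: 2/15 + 4/5 + 1/15 = 1.

(2/15, 4/5, 1/15)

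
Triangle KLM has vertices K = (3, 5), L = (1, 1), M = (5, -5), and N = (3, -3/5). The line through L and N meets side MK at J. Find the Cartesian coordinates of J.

(13/3, -5/3)

Barycentric coordinates of N with respect to KLM: (1/5, 2/5, 2/5).
On side MK the L-coordinate is zero; dropping N's L-weight 2/5 and renormalizing the remaining 2/5 : 1/5 gives weights 2/3, 1/3 on M, K.
J = (2/3)·(5, -5) + (1/3)·(3, 5) = (13/3, -5/3).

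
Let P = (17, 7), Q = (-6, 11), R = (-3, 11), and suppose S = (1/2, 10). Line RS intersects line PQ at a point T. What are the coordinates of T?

Barycentric coordinates of S with respect to PQR: (1/4, 1/2, 1/4).
On side PQ the R-coordinate is zero; dropping S's R-weight 1/4 and renormalizing the remaining 1/4 : 1/2 gives weights 1/3, 2/3 on P, Q.
T = (1/3)·(17, 7) + (2/3)·(-6, 11) = (5/3, 29/3).

(5/3, 29/3)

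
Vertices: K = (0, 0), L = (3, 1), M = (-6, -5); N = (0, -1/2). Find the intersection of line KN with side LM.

Barycentric coordinates of N with respect to KLM: (1/2, 1/3, 1/6).
On side LM the K-coordinate is zero; dropping N's K-weight 1/2 and renormalizing the remaining 1/3 : 1/6 gives weights 2/3, 1/3 on L, M.
J = (2/3)·(3, 1) + (1/3)·(-6, -5) = (0, -1).

(0, -1)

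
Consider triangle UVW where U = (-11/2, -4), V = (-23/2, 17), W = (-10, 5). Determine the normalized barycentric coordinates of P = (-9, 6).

(1/3, 1/3, 1/3)

Signed area of the reference triangle: [UVW] = ½·((-11/2)·(17−5) + (-23/2)·(5−(-4)) + (-10)·(-4−17)) = ½·(-66 − 207/2 + 210) = 81/4.
[PVW] = ½·((-9)·(17−5) + (-23/2)·(5−6) + (-10)·(6−17)) = ½·(-108 + 23/2 + 110) = 27/4, so the U-coordinate is (27/4)/(81/4) = 1/3.
[UPW] = ½·((-11/2)·(6−5) + (-9)·(5−(-4)) + (-10)·(-4−6)) = ½·(-11/2 − 81 + 100) = 27/4, so the V-coordinate is 1/3.
[UVP] = ½·((-11/2)·(17−6) + (-23/2)·(6−(-4)) + (-9)·(-4−17)) = ½·(-121/2 − 115 + 189) = 27/4, so the W-coordinate is 1/3.
Check: 1/3 + 1/3 + 1/3 = 1.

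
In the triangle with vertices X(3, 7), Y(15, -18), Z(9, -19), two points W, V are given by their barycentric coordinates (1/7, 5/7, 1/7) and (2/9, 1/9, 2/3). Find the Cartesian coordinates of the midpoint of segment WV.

Barycentric coordinates of the midpoint are the average: (23/126, 26/63, 17/42).
Converting: (23/126)·X + (26/63)·Y + (17/42)·Z = (218/21, -872/63).

(218/21, -872/63)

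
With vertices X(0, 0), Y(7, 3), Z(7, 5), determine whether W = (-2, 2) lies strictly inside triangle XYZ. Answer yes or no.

no

Barycentric coordinates of W: (9/7, -12/7, 10/7).
The three coordinates are positive, negative, positive; a point is interior exactly when all three are positive.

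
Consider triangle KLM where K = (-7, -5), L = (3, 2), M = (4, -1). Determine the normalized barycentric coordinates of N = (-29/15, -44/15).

(8/15, 1/15, 2/5)

Signed area of the reference triangle: [KLM] = ½·((-7)·(2−(-1)) + 3·(-1−(-5)) + 4·(-5−2)) = ½·(-21 + 12 − 28) = -37/2.
[NLM] = ½·((-29/15)·(2−(-1)) + 3·(-1−(-44/15)) + 4·(-44/15−2)) = ½·(-29/5 + 29/5 − 296/15) = -148/15, so the K-coordinate is (-148/15)/(-37/2) = 8/15.
[KNM] = ½·((-7)·(-44/15−(-1)) + (-29/15)·(-1−(-5)) + 4·(-5−(-44/15))) = ½·(203/15 − 116/15 − 124/15) = -37/30, so the L-coordinate is 1/15.
[KLN] = ½·((-7)·(2−(-44/15)) + 3·(-44/15−(-5)) + (-29/15)·(-5−2)) = ½·(-518/15 + 31/5 + 203/15) = -37/5, so the M-coordinate is 2/5.
Check: 8/15 + 1/15 + 2/5 = 1.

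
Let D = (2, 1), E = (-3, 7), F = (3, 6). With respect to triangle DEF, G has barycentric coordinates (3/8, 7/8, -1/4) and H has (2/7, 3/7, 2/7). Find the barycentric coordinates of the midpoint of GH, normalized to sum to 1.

Since both coordinate triples sum to 1, the midpoint's barycentrics are the componentwise average.
(3/8+2/7)/2 = 37/112; similarly 73/112 and 1/56.

(37/112, 73/112, 1/56)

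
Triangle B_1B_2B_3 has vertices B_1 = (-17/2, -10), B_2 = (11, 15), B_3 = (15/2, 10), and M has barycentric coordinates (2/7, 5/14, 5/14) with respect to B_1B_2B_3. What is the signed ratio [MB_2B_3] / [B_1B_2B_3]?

2/7

The signed ratio [MB_2B_3]/[B_1B_2B_3] equals the barycentric coordinate of M at vertex B_1, which is 2/7.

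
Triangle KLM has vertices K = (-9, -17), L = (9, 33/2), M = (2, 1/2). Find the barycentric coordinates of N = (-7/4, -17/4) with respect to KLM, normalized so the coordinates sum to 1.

(1/2, 1/4, 1/4)

Signed area of the reference triangle: [KLM] = ½·((-9)·(33/2−(1/2)) + 9·(1/2−(-17)) + 2·(-17−(33/2))) = ½·(-144 + 315/2 − 67) = -107/4.
[NLM] = ½·((-7/4)·(33/2−(1/2)) + 9·(1/2−(-17/4)) + 2·(-17/4−(33/2))) = ½·(-28 + 171/4 − 83/2) = -107/8, so the K-coordinate is (-107/8)/(-107/4) = 1/2.
[KNM] = ½·((-9)·(-17/4−(1/2)) + (-7/4)·(1/2−(-17)) + 2·(-17−(-17/4))) = ½·(171/4 − 245/8 − 51/2) = -107/16, so the L-coordinate is 1/4.
[KLN] = ½·((-9)·(33/2−(-17/4)) + 9·(-17/4−(-17)) + (-7/4)·(-17−(33/2))) = ½·(-747/4 + 459/4 + 469/8) = -107/16, so the M-coordinate is 1/4.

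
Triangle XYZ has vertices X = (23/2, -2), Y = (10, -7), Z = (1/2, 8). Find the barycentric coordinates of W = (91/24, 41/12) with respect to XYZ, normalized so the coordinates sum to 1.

Signed area of the reference triangle: [XYZ] = ½·((23/2)·(-7−8) + 10·(8−(-2)) + (1/2)·(-2−(-7))) = ½·(-345/2 + 100 + 5/2) = -35.
[WYZ] = ½·((91/24)·(-7−8) + 10·(8−(41/12)) + (1/2)·(41/12−(-7))) = ½·(-455/8 + 275/6 + 125/24) = -35/12, so the X-coordinate is (-35/12)/(-35) = 1/12.
[XWZ] = ½·((23/2)·(41/12−8) + (91/24)·(8−(-2)) + (1/2)·(-2−(41/12))) = ½·(-1265/24 + 455/12 − 65/24) = -35/4, so the Y-coordinate is 1/4.
[XYW] = ½·((23/2)·(-7−(41/12)) + 10·(41/12−(-2)) + (91/24)·(-2−(-7))) = ½·(-2875/24 + 325/6 + 455/24) = -70/3, so the Z-coordinate is 2/3.

(1/12, 1/4, 2/3)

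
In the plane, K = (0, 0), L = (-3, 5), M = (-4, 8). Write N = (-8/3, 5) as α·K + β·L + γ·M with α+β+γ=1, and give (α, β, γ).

(1/4, 1/3, 5/12)

Signed area of the reference triangle: [KLM] = ½·(0·(5−8) + (-3)·(8−0) + (-4)·(0−5)) = ½·(0 − 24 + 20) = -2.
[NLM] = ½·((-8/3)·(5−8) + (-3)·(8−5) + (-4)·(5−5)) = ½·(8 − 9 + 0) = -1/2, so the K-coordinate is (-1/2)/(-2) = 1/4.
[KNM] = ½·(0·(5−8) + (-8/3)·(8−0) + (-4)·(0−5)) = ½·(0 − 64/3 + 20) = -2/3, so the L-coordinate is 1/3.
[KLN] = ½·(0·(5−5) + (-3)·(5−0) + (-8/3)·(0−5)) = ½·(0 − 15 + 40/3) = -5/6, so the M-coordinate is 5/12.
Check: 1/4 + 1/3 + 5/12 = 1.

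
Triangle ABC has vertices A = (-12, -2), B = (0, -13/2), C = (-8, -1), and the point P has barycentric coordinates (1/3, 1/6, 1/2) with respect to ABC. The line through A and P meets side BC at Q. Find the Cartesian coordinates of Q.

(-6, -19/8)

Line AP meets BC where the A-coordinate vanishes; zeroing P's A-weight and renormalizing leaves B, C-weights 1/6 : 1/2 → (1/4, 3/4).
So Q = (1/4)·B + (3/4)·C = (-6, -19/8).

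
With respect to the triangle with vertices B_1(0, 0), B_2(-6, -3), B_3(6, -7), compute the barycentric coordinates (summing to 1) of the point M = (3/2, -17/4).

Signed area of the reference triangle: [B_1B_2B_3] = ½·(0·(-3−(-7)) + (-6)·(-7−0) + 6·(0−(-3))) = ½·(0 + 42 + 18) = 30.
[MB_2B_3] = ½·((3/2)·(-3−(-7)) + (-6)·(-7−(-17/4)) + 6·(-17/4−(-3))) = ½·(6 + 33/2 − 15/2) = 15/2, so the B_1-coordinate is (15/2)/30 = 1/4.
[B_1MB_3] = ½·(0·(-17/4−(-7)) + (3/2)·(-7−0) + 6·(0−(-17/4))) = ½·(0 − 21/2 + 51/2) = 15/2, so the B_2-coordinate is 1/4.
[B_1B_2M] = ½·(0·(-3−(-17/4)) + (-6)·(-17/4−0) + (3/2)·(0−(-3))) = ½·(0 + 51/2 + 9/2) = 15, so the B_3-coordinate is 1/2.

(1/4, 1/4, 1/2)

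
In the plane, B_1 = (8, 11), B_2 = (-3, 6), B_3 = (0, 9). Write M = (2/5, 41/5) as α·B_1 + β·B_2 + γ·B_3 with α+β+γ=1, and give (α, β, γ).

(1/5, 2/5, 2/5)

Signed area of the reference triangle: [B_1B_2B_3] = ½·(8·(6−9) + (-3)·(9−11) + 0·(11−6)) = ½·(-24 + 6 + 0) = -9.
[MB_2B_3] = ½·((2/5)·(6−9) + (-3)·(9−(41/5)) + 0·(41/5−6)) = ½·(-6/5 − 12/5 + 0) = -9/5, so the B_1-coordinate is (-9/5)/(-9) = 1/5.
[B_1MB_3] = ½·(8·(41/5−9) + (2/5)·(9−11) + 0·(11−(41/5))) = ½·(-32/5 − 4/5 + 0) = -18/5, so the B_2-coordinate is 2/5.
[B_1B_2M] = ½·(8·(6−(41/5)) + (-3)·(41/5−11) + (2/5)·(11−6)) = ½·(-88/5 + 42/5 + 2) = -18/5, so the B_3-coordinate is 2/5.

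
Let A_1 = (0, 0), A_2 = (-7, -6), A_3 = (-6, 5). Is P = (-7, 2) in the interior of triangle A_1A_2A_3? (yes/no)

Barycentric coordinates of P: (-8/71, 23/71, 56/71).
The three coordinates are negative, positive, positive; a point is interior exactly when all three are positive.

no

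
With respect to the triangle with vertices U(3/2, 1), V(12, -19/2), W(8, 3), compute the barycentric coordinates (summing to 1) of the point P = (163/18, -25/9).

(1/9, 4/9, 4/9)

Signed area of the reference triangle: [UVW] = ½·((3/2)·(-19/2−3) + 12·(3−1) + 8·(1−(-19/2))) = ½·(-75/4 + 24 + 84) = 357/8.
[PVW] = ½·((163/18)·(-19/2−3) + 12·(3−(-25/9)) + 8·(-25/9−(-19/2))) = ½·(-4075/36 + 208/3 + 484/9) = 119/24, so the U-coordinate is (119/24)/(357/8) = 1/9.
[UPW] = ½·((3/2)·(-25/9−3) + (163/18)·(3−1) + 8·(1−(-25/9))) = ½·(-26/3 + 163/9 + 272/9) = 119/6, so the V-coordinate is 4/9.
[UVP] = ½·((3/2)·(-19/2−(-25/9)) + 12·(-25/9−1) + (163/18)·(1−(-19/2))) = ½·(-121/12 − 136/3 + 1141/12) = 119/6, so the W-coordinate is 4/9.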